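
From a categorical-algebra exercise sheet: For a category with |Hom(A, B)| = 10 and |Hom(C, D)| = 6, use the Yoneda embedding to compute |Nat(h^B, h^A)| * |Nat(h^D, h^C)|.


By the Yoneda lemma, Nat(h^B, h^A) is isomorphic to Hom(A, B),
so |Nat(h^B, h^A)| = |Hom(A, B)| and |Nat(h^D, h^C)| = |Hom(C, D)|.
|Hom(A, B)| = 10, |Hom(C, D)| = 6.
|Nat(h^B, h^A) x Nat(h^D, h^C)| = 10 * 6 = 60

60


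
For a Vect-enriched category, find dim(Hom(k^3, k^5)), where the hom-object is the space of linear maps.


In Vect-enriched categories, Hom(k^n, k^m) is the space of m x n matrices.
dim(Hom(k^3, k^5)) = 5 * 3 = 15

15


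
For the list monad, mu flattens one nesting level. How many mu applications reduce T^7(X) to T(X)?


Each application of mu: T^2 -> T removes one layer of nesting.
Starting at depth 7 (i.e., T^7(X)), we need to reach T(X).
Number of mu applications = 7 - 1 = 6

6


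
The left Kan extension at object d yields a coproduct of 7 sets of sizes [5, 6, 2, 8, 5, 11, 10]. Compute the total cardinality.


Pointwise, the left Kan extension (Lan_F H)(d) is the colimit, indexed
by the comma category (F downarrow d), of H composed with the
projection (F downarrow d) -> C. Here that colimit is given
as a coproduct (disjoint union) of sets, so its cardinality is the
sum of the sizes of the summands.
Coproduct of sets with sizes: 5 + 6 + 2 + 8 + 5 + 11 + 10
= 47

47


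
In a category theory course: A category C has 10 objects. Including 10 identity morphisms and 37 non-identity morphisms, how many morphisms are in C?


Each object has an identity morphism, giving 10 identities.
Adding the 37 non-identity morphisms:
Total = 10 + 37 = 47

47


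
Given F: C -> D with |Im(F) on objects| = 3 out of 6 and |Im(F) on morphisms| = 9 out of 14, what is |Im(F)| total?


The image of F consists of distinct objects and distinct morphisms.
|Im(F)| on objects = 3
|Im(F)| on morphisms = 9
Total image cardinality = 3 + 9 = 12

12


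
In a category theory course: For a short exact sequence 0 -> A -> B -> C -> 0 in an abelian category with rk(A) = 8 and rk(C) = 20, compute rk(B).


For a short exact sequence 0 -> A -> B -> C -> 0,
rank is additive: rank(B) = rank(A) + rank(C).
rank(B) = 8 + 20 = 28

28


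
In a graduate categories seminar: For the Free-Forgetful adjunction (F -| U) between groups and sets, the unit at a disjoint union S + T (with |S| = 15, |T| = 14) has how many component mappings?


The unit eta_X: X -> U(F(X)) of the Free-Forgetful adjunction
maps each element of X to a generator of F(X). For X = S + T (disjoint
union in Set), |S + T| = |S| + |T|.
Total mappings = 15 + 14 = 29.

29


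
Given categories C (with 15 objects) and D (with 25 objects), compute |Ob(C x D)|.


The product category C x D has objects that are pairs (c, d).
Number of pairs = |Ob(C)| * |Ob(D)| = 15 * 25 = 375

375


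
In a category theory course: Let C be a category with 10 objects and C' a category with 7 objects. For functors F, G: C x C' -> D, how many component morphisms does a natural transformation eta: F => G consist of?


A natural transformation eta: F => G assigns one component morphism per
object of the domain category.
The domain is the product category C x C', so
|Ob(C x C')| = |Ob(C)| * |Ob(C')| = 10 * 7 = 70.
Therefore eta has 70 component morphisms.

70


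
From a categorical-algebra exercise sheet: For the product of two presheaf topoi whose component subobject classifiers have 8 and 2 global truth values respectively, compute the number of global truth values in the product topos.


In a product of presheaf topoi E_1 x E_2, the subobject classifier
is Omega = Omega_1 x Omega_2 (componentwise), so
|Omega(top)| = |Omega_1(top_1)| * |Omega_2(top_2)|.
= 8 * 2 = 16.

16


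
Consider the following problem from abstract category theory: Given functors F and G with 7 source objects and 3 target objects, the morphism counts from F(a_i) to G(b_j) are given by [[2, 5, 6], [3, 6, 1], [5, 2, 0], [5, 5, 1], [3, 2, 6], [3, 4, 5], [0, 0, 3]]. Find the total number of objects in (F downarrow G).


Objects of (F downarrow G) are triples (a, b, h: F(a)->G(b)).
The count equals the sum of all entries in the hom-matrix.
sum(row 0) = 13
sum(row 1) = 10
sum(row 2) = 7
sum(row 3) = 11
sum(row 4) = 11
sum(row 5) = 12
sum(row 6) = 3
Grand total = 67

67


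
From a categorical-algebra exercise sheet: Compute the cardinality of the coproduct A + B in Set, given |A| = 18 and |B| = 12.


In Set, the coproduct A + B is the disjoint union.
|A + B| = |A| + |B| = 18 + 12 = 30

30


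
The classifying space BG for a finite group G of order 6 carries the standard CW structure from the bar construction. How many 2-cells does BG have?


In the bar-construction CW model of BG, the n-cells are indexed by
n-tuples [g_1|...|g_n] of non-identity elements of G (degenerate
simplices with some g_i = e do not contribute cells), so there are
(|G| - 1)^n n-cells.
For dim = 2 with |G| = 6:
cells = (6 - 1)^2 = 5^2 = 25

25


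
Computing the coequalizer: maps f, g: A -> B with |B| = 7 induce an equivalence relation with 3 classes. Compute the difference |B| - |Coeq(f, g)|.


The coequalizer Coeq(f, g) = B / ~ has one element per equivalence class.
|B| = 7, |Coeq(f, g)| = 3.
|B| - |Coeq(f, g)| = 7 - 3 = 4.

4


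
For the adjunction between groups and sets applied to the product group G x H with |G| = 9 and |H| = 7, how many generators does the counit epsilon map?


The counit epsilon_K: F(U(K)) -> K of the Free-Forgetful adjunction
maps |K| generators of F(U(K)) into K. For K = G x H (the product group),
|G x H| = |G| * |H|.
Total generators mapped = 9 * 7 = 63.

63


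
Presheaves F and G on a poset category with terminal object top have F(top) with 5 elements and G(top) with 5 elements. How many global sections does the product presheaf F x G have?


Global sections of a presheaf on a poset with terminal top satisfy
Gamma(H) ~ H(top). Presheaves admit pointwise products, so
(F x G)(top) = F(top) x G(top) (Cartesian product).
|Gamma(F x G)| = |F(top)| * |G(top)| = 5 * 5 = 25.

25


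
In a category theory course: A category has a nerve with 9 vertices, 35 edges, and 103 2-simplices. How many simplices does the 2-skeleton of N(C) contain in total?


The 2-skeleton of the nerve N(C) consists of simplices in dimensions 0, 1, 2:
  |N(C)_0| = 9 (objects)
  |N(C)_1| = 35 (morphisms)
  |N(C)_2| = 103 (composable pairs)
Total = 9 + 35 + 103 = 147

147


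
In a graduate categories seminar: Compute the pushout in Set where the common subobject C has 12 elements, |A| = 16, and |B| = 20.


The pushout A +_C B identifies the images of C in A and B.
|A +_C B| = |A| + |B| - |C| (for injections).
= 16 + 20 - 12 = 24

24


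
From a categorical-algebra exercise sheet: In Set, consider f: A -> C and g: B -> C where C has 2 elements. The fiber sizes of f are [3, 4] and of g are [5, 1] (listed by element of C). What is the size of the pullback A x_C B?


The pullback A x_C B consists of pairs (a, b) with f(a) = g(b).
For each element c in C, the fiber product has |f^-1(c)| * |g^-1(c)| elements.
Summing over C: 3 * 5 + 4 * 1
= 15 + 4 = 19

19


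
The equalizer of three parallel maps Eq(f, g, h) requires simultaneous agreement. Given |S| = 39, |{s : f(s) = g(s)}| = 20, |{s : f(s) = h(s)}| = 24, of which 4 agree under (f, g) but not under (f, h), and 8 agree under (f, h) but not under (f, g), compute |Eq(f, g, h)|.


Eq(f, g, h) is the triple-agreement set: points in S where all three
maps take the same value. Using inclusion-exclusion on the pairwise data:
Pair (f, g) agrees on 20 points; pair (f, h) on 24 points.
Points agreeing under (f, g) but not (f, h) = 4; under (f, h) but not (f, g) = 8.
Triple-agreement = agreement-in-(f, g) minus points that agree under (f, g) but not (f, h):
|Eq(f, g, h)| = 20 - 4 = 16
(cross-check via (f, h): 24 - 8 = 16.)

16


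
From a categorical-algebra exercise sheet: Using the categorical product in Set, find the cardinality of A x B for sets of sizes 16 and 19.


In Set, the product A x B is the Cartesian product.
By the universal property, |A x B| = |A| * |B|.
|A x B| = 16 * 19 = 304

304


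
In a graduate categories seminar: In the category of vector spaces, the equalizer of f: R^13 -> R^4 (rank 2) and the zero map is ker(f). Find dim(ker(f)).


The equalizer of f and the zero map is ker(f).
By the rank-nullity theorem: dim(ker(f)) = dim(domain) - rank(f).
dim(ker(f)) = 13 - 2 = 11

11


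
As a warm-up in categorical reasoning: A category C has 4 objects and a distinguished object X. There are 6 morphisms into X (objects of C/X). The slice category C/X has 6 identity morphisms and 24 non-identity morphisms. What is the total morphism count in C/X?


In the slice category C/X, objects are morphisms to X.
Identity morphisms: 6 (one per object of C/X).
Non-identity morphisms: 24.
Total = 6 + 24 = 30

30


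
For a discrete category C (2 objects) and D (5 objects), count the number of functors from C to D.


A functor from a discrete category C to D is determined by
where each object maps. Each of the 2 objects of C can map
to any of the 5 objects of D independently.
Number of functors = 5^2 = 25

25


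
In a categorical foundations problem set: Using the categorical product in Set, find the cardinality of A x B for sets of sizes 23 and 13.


In Set, the product A x B is the Cartesian product.
By the universal property, |A x B| = |A| * |B|.
|A x B| = 23 * 13 = 299

299


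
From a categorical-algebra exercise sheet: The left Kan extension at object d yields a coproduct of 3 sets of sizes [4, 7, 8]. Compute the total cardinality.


Pointwise, the left Kan extension (Lan_F H)(d) is the colimit, indexed
by the comma category (F downarrow d), of H composed with the
projection (F downarrow d) -> C. Here that colimit is given
as a coproduct (disjoint union) of sets, so its cardinality is the
sum of the sizes of the summands.
Coproduct of sets with sizes: 4 + 7 + 8
= 19

19


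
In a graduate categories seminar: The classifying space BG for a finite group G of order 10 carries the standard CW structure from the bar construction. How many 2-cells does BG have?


In the bar-construction CW model of BG, the n-cells are indexed by
n-tuples [g_1|...|g_n] of non-identity elements of G (degenerate
simplices with some g_i = e do not contribute cells), so there are
(|G| - 1)^n n-cells.
For dim = 2 with |G| = 10:
cells = (10 - 1)^2 = 9^2 = 81

81


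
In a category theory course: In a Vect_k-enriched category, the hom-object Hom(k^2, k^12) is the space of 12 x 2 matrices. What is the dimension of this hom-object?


In Vect-enriched categories, Hom(k^n, k^m) is the space of m x n matrices.
dim(Hom(k^2, k^12)) = 12 * 2 = 24

24


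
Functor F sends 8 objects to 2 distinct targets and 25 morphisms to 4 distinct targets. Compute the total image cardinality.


The image of F consists of distinct objects and distinct morphisms.
|Im(F)| on objects = 2
|Im(F)| on morphisms = 4
Total image cardinality = 2 + 4 = 6

6


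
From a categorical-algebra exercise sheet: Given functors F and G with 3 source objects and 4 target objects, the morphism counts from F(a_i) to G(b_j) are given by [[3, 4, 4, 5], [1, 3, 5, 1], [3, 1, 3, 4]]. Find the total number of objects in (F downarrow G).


Objects of (F downarrow G) are triples (a, b, h: F(a)->G(b)).
The count equals the sum of all entries in the hom-matrix.
sum(row 0) = 16
sum(row 1) = 10
sum(row 2) = 11
Grand total = 37

37


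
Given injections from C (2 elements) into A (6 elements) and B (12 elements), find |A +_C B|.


The pushout A +_C B identifies the images of C in A and B.
|A +_C B| = |A| + |B| - |C| (for injections).
= 6 + 12 - 2 = 16

16


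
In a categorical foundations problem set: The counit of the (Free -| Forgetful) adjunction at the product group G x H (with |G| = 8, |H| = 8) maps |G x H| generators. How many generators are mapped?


The counit epsilon_K: F(U(K)) -> K of the Free-Forgetful adjunction
maps |K| generators of F(U(K)) into K. For K = G x H (the product group),
|G x H| = |G| * |H|.
Total generators mapped = 8 * 8 = 64.

64


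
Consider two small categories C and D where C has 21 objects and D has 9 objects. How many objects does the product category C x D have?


The product category C x D has objects that are pairs (c, d).
Number of pairs = |Ob(C)| * |Ob(D)| = 21 * 9 = 189

189


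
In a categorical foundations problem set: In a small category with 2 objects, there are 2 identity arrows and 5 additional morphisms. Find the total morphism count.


Each object has an identity morphism, giving 2 identities.
Adding the 5 non-identity morphisms:
Total = 2 + 5 = 7

7


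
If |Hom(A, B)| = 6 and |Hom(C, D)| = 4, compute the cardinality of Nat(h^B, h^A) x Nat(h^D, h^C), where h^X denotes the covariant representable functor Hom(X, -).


By the Yoneda lemma, Nat(h^B, h^A) is isomorphic to Hom(A, B),
so |Nat(h^B, h^A)| = |Hom(A, B)| and |Nat(h^D, h^C)| = |Hom(C, D)|.
|Hom(A, B)| = 6, |Hom(C, D)| = 4.
|Nat(h^B, h^A) x Nat(h^D, h^C)| = 6 * 4 = 24

24


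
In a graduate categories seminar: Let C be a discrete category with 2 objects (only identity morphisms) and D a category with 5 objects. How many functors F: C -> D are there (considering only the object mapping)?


A functor from a discrete category C to D is determined by
where each object maps. Each of the 2 objects of C can map
to any of the 5 objects of D independently.
Number of functors = 5^2 = 25

25


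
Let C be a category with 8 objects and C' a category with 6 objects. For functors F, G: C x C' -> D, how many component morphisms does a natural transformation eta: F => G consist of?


A natural transformation eta: F => G assigns one component morphism per
object of the domain category.
The domain is the product category C x C', so
|Ob(C x C')| = |Ob(C)| * |Ob(C')| = 8 * 6 = 48.
Therefore eta has 48 component morphisms.

48


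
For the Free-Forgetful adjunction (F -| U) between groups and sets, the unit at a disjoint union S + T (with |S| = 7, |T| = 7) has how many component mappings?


The unit eta_X: X -> U(F(X)) of the Free-Forgetful adjunction
maps each element of X to a generator of F(X). For X = S + T (disjoint
union in Set), |S + T| = |S| + |T|.
Total mappings = 7 + 7 = 14.

14


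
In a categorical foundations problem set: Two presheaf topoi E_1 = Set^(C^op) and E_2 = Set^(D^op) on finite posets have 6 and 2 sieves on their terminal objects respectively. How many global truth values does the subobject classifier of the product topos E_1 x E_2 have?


In a product of presheaf topoi E_1 x E_2, the subobject classifier
is Omega = Omega_1 x Omega_2 (componentwise), so
|Omega(top)| = |Omega_1(top_1)| * |Omega_2(top_2)|.
= 6 * 2 = 12.

12


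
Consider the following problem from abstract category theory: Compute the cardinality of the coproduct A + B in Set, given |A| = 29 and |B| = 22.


In Set, the coproduct A + B is the disjoint union.
|A + B| = |A| + |B| = 29 + 22 = 51

51


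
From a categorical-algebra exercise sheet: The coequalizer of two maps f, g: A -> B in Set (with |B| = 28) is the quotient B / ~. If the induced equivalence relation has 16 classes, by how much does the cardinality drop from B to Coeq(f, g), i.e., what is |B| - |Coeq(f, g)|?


The coequalizer Coeq(f, g) = B / ~ has one element per equivalence class.
|B| = 28, |Coeq(f, g)| = 16.
|B| - |Coeq(f, g)| = 28 - 16 = 12.

12


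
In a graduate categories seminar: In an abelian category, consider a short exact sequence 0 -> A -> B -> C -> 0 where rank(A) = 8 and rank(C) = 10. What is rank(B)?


For a short exact sequence 0 -> A -> B -> C -> 0,
rank is additive: rank(B) = rank(A) + rank(C).
rank(B) = 8 + 10 = 18

18


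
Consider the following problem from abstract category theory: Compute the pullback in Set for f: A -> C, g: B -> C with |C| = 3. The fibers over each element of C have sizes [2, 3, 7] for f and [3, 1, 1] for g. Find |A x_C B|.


The pullback A x_C B consists of pairs (a, b) with f(a) = g(b).
For each element c in C, the fiber product has |f^-1(c)| * |g^-1(c)| elements.
Summing over C: 2 * 3 + 3 * 1 + 7 * 1
= 6 + 3 + 7 = 16

16


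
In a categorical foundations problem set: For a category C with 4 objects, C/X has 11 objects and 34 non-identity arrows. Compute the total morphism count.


In the slice category C/X, objects are morphisms to X.
Identity morphisms: 11 (one per object of C/X).
Non-identity morphisms: 34.
Total = 11 + 34 = 45

45


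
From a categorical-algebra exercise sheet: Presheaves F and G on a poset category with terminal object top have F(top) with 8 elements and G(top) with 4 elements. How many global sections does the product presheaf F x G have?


Global sections of a presheaf on a poset with terminal top satisfy
Gamma(H) ~ H(top). Presheaves admit pointwise products, so
(F x G)(top) = F(top) x G(top) (Cartesian product).
|Gamma(F x G)| = |F(top)| * |G(top)| = 8 * 4 = 32.

32


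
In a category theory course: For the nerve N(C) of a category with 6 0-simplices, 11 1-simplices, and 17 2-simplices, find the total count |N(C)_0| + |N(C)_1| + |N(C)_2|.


The 2-skeleton of the nerve N(C) consists of simplices in dimensions 0, 1, 2:
  |N(C)_0| = 6 (objects)
  |N(C)_1| = 11 (morphisms)
  |N(C)_2| = 17 (composable pairs)
Total = 6 + 11 + 17 = 34

34


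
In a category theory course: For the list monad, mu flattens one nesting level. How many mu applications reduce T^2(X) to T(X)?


Each application of mu: T^2 -> T removes one layer of nesting.
Starting at depth 2 (i.e., T^2(X)), we need to reach T(X).
Number of mu applications = 2 - 1 = 1

1


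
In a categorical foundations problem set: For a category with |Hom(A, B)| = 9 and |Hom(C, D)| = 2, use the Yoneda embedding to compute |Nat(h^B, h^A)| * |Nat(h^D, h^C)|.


By the Yoneda lemma, Nat(h^B, h^A) is isomorphic to Hom(A, B),
so |Nat(h^B, h^A)| = |Hom(A, B)| and |Nat(h^D, h^C)| = |Hom(C, D)|.
|Hom(A, B)| = 9, |Hom(C, D)| = 2.
|Nat(h^B, h^A) x Nat(h^D, h^C)| = 9 * 2 = 18

18


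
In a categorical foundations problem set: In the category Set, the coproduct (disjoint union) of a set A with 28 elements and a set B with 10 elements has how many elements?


In Set, the coproduct A + B is the disjoint union.
|A + B| = |A| + |B| = 28 + 10 = 38

38


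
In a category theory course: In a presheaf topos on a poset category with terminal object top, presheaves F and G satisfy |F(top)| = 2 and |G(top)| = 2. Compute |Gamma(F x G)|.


Global sections of a presheaf on a poset with terminal top satisfy
Gamma(H) ~ H(top). Presheaves admit pointwise products, so
(F x G)(top) = F(top) x G(top) (Cartesian product).
|Gamma(F x G)| = |F(top)| * |G(top)| = 2 * 2 = 4.

4


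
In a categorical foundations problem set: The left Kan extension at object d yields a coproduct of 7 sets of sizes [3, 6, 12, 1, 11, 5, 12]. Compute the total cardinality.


Pointwise, the left Kan extension (Lan_F H)(d) is the colimit, indexed
by the comma category (F downarrow d), of H composed with the
projection (F downarrow d) -> C. Here that colimit is given
as a coproduct (disjoint union) of sets, so its cardinality is the
sum of the sizes of the summands.
Coproduct of sets with sizes: 3 + 6 + 12 + 1 + 11 + 5 + 12
= 50

50


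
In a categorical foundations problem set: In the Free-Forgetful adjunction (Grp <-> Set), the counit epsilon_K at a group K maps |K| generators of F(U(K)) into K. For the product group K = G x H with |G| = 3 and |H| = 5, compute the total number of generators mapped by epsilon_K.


The counit epsilon_K: F(U(K)) -> K of the Free-Forgetful adjunction
maps |K| generators of F(U(K)) into K. For K = G x H (the product group),
|G x H| = |G| * |H|.
Total generators mapped = 3 * 5 = 15.

15


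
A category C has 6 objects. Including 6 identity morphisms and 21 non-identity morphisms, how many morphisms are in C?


Each object has an identity morphism, giving 6 identities.
Adding the 21 non-identity morphisms:
Total = 6 + 21 = 27

27


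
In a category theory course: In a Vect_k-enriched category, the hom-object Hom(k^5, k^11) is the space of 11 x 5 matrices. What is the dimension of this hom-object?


In Vect-enriched categories, Hom(k^n, k^m) is the space of m x n matrices.
dim(Hom(k^5, k^11)) = 11 * 5 = 55

55


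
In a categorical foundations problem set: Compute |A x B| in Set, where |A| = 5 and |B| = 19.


In Set, the product A x B is the Cartesian product.
By the universal property, |A x B| = |A| * |B|.
|A x B| = 5 * 19 = 95

95


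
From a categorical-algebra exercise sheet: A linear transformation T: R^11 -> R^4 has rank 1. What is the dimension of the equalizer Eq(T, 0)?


The equalizer of f and the zero map is ker(f).
By the rank-nullity theorem: dim(ker(f)) = dim(domain) - rank(f).
dim(ker(f)) = 11 - 1 = 10

10


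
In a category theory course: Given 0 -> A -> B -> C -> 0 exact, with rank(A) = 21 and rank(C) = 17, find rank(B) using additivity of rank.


For a short exact sequence 0 -> A -> B -> C -> 0,
rank is additive: rank(B) = rank(A) + rank(C).
rank(B) = 21 + 17 = 38

38


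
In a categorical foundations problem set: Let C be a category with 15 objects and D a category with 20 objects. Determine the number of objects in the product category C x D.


The product category C x D has objects that are pairs (c, d).
Number of pairs = |Ob(C)| * |Ob(D)| = 15 * 20 = 300

300


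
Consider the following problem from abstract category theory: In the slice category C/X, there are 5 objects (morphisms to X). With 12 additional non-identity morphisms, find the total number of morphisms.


In the slice category C/X, objects are morphisms to X.
Identity morphisms: 5 (one per object of C/X).
Non-identity morphisms: 12.
Total = 5 + 12 = 17

17


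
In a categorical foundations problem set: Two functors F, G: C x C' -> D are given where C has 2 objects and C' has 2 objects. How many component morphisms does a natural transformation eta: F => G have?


A natural transformation eta: F => G assigns one component morphism per
object of the domain category.
The domain is the product category C x C', so
|Ob(C x C')| = |Ob(C)| * |Ob(C')| = 2 * 2 = 4.
Therefore eta has 4 component morphisms.

4


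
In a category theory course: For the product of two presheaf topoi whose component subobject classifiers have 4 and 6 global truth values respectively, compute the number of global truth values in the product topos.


In a product of presheaf topoi E_1 x E_2, the subobject classifier
is Omega = Omega_1 x Omega_2 (componentwise), so
|Omega(top)| = |Omega_1(top_1)| * |Omega_2(top_2)|.
= 4 * 6 = 24.

24


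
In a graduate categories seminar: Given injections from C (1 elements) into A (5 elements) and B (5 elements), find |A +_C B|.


The pushout A +_C B identifies the images of C in A and B.
|A +_C B| = |A| + |B| - |C| (for injections).
= 5 + 5 - 1 = 9

9


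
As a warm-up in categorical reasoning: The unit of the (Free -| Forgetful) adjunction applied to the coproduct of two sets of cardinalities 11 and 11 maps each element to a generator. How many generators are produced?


The unit eta_X: X -> U(F(X)) of the Free-Forgetful adjunction
maps each element of X to a generator of F(X). For X = S + T (disjoint
union in Set), |S + T| = |S| + |T|.
Total mappings = 11 + 11 = 22.

22


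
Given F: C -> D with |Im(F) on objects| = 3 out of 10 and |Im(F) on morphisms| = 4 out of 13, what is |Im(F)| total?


The image of F consists of distinct objects and distinct morphisms.
|Im(F)| on objects = 3
|Im(F)| on morphisms = 4
Total image cardinality = 3 + 4 = 7

7


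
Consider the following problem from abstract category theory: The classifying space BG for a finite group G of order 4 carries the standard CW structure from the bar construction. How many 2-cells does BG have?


In the bar-construction CW model of BG, the n-cells are indexed by
n-tuples [g_1|...|g_n] of non-identity elements of G (degenerate
simplices with some g_i = e do not contribute cells), so there are
(|G| - 1)^n n-cells.
For dim = 2 with |G| = 4:
cells = (4 - 1)^2 = 3^2 = 9

9


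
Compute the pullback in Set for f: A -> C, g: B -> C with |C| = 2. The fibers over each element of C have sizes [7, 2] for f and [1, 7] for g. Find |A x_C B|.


The pullback A x_C B consists of pairs (a, b) with f(a) = g(b).
For each element c in C, the fiber product has |f^-1(c)| * |g^-1(c)| elements.
Summing over C: 7 * 1 + 2 * 7
= 7 + 14 = 21

21


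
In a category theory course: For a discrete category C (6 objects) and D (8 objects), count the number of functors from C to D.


A functor from a discrete category C to D is determined by
where each object maps. Each of the 6 objects of C can map
to any of the 8 objects of D independently.
Number of functors = 8^6 = 262144

262144


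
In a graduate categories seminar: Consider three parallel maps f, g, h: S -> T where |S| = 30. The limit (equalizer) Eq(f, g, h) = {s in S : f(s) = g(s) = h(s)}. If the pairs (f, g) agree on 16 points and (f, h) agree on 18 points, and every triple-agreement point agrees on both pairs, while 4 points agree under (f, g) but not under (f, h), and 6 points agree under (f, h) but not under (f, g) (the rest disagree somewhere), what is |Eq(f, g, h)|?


Eq(f, g, h) is the triple-agreement set: points in S where all three
maps take the same value. Using inclusion-exclusion on the pairwise data:
Pair (f, g) agrees on 16 points; pair (f, h) on 18 points.
Points agreeing under (f, g) but not (f, h) = 4; under (f, h) but not (f, g) = 6.
Triple-agreement = agreement-in-(f, g) minus points that agree under (f, g) but not (f, h):
|Eq(f, g, h)| = 16 - 4 = 12
(cross-check via (f, h): 18 - 6 = 12.)

12


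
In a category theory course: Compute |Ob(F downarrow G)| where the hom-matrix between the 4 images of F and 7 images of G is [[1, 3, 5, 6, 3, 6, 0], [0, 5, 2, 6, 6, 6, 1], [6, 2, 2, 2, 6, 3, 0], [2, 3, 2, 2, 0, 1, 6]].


Objects of (F downarrow G) are triples (a, b, h: F(a)->G(b)).
The count equals the sum of all entries in the hom-matrix.
sum(row 0) = 24
sum(row 1) = 26
sum(row 2) = 21
sum(row 3) = 16
Grand total = 87

87


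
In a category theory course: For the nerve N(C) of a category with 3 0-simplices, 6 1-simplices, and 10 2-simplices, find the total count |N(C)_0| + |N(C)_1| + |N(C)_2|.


The 2-skeleton of the nerve N(C) consists of simplices in dimensions 0, 1, 2:
  |N(C)_0| = 3 (objects)
  |N(C)_1| = 6 (morphisms)
  |N(C)_2| = 10 (composable pairs)
Total = 3 + 6 + 10 = 19

19


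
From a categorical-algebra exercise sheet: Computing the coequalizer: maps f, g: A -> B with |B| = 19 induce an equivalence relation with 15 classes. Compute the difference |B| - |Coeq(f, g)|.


The coequalizer Coeq(f, g) = B / ~ has one element per equivalence class.
|B| = 19, |Coeq(f, g)| = 15.
|B| - |Coeq(f, g)| = 19 - 15 = 4.

4


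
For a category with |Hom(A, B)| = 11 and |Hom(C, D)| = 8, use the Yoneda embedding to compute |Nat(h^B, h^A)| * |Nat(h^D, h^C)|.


By the Yoneda lemma, Nat(h^B, h^A) is isomorphic to Hom(A, B),
so |Nat(h^B, h^A)| = |Hom(A, B)| and |Nat(h^D, h^C)| = |Hom(C, D)|.
|Hom(A, B)| = 11, |Hom(C, D)| = 8.
|Nat(h^B, h^A) x Nat(h^D, h^C)| = 11 * 8 = 88

88


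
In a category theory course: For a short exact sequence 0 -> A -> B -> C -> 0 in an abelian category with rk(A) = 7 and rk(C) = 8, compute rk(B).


For a short exact sequence 0 -> A -> B -> C -> 0,
rank is additive: rank(B) = rank(A) + rank(C).
rank(B) = 7 + 8 = 15

15


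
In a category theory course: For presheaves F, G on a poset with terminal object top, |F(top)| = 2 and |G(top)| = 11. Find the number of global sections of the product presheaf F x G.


Global sections of a presheaf on a poset with terminal top satisfy
Gamma(H) ~ H(top). Presheaves admit pointwise products, so
(F x G)(top) = F(top) x G(top) (Cartesian product).
|Gamma(F x G)| = |F(top)| * |G(top)| = 2 * 11 = 22.

22


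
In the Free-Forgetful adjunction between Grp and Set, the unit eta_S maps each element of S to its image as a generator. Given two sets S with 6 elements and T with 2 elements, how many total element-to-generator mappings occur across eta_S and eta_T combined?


The unit eta_X: X -> U(F(X)) of the Free-Forgetful adjunction
maps each element of X to a generator of F(X). For X = S + T (disjoint
union in Set), |S + T| = |S| + |T|.
Total mappings = 6 + 2 = 8.

8


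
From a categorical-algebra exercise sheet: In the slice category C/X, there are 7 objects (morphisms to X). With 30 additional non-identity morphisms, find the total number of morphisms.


In the slice category C/X, objects are morphisms to X.
Identity morphisms: 7 (one per object of C/X).
Non-identity morphisms: 30.
Total = 7 + 30 = 37

37


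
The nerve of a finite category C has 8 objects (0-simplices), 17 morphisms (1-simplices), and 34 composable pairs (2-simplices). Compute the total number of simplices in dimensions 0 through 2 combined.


The 2-skeleton of the nerve N(C) consists of simplices in dimensions 0, 1, 2:
  |N(C)_0| = 8 (objects)
  |N(C)_1| = 17 (morphisms)
  |N(C)_2| = 34 (composable pairs)
Total = 8 + 17 + 34 = 59

59


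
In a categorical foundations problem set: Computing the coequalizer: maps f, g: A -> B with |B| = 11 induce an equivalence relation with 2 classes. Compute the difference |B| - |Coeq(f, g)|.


The coequalizer Coeq(f, g) = B / ~ has one element per equivalence class.
|B| = 11, |Coeq(f, g)| = 2.
|B| - |Coeq(f, g)| = 11 - 2 = 9.

9


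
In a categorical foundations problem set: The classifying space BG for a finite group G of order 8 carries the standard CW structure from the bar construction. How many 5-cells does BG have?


In the bar-construction CW model of BG, the n-cells are indexed by
n-tuples [g_1|...|g_n] of non-identity elements of G (degenerate
simplices with some g_i = e do not contribute cells), so there are
(|G| - 1)^n n-cells.
For dim = 5 with |G| = 8:
cells = (8 - 1)^5 = 7^5 = 16807

16807


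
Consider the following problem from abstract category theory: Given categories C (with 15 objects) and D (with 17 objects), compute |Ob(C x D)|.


The product category C x D has objects that are pairs (c, d).
Number of pairs = |Ob(C)| * |Ob(D)| = 15 * 17 = 255

255


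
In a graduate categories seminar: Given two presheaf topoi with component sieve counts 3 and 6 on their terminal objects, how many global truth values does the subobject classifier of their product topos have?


In a product of presheaf topoi E_1 x E_2, the subobject classifier
is Omega = Omega_1 x Omega_2 (componentwise), so
|Omega(top)| = |Omega_1(top_1)| * |Omega_2(top_2)|.
= 3 * 6 = 18.

18


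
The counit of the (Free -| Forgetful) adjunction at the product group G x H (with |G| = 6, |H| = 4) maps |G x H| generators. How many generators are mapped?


The counit epsilon_K: F(U(K)) -> K of the Free-Forgetful adjunction
maps |K| generators of F(U(K)) into K. For K = G x H (the product group),
|G x H| = |G| * |H|.
Total generators mapped = 6 * 4 = 24.

24


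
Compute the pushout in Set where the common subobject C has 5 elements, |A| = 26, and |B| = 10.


The pushout A +_C B identifies the images of C in A and B.
|A +_C B| = |A| + |B| - |C| (for injections).
= 26 + 10 - 5 = 31

31


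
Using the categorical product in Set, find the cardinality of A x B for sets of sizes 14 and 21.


In Set, the product A x B is the Cartesian product.
By the universal property, |A x B| = |A| * |B|.
|A x B| = 14 * 21 = 294

294


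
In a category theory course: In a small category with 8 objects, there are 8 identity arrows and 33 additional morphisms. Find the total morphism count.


Each object has an identity morphism, giving 8 identities.
Adding the 33 non-identity morphisms:
Total = 8 + 33 = 41

41


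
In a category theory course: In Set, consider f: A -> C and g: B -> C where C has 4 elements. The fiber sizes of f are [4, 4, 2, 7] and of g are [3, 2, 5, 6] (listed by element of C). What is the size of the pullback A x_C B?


The pullback A x_C B consists of pairs (a, b) with f(a) = g(b).
For each element c in C, the fiber product has |f^-1(c)| * |g^-1(c)| elements.
Summing over C: 4 * 3 + 4 * 2 + 2 * 5 + 7 * 6
= 12 + 8 + 10 + 42 = 72

72


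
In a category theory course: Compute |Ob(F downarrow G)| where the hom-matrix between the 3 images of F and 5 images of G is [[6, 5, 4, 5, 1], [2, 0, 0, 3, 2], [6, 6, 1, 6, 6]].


Objects of (F downarrow G) are triples (a, b, h: F(a)->G(b)).
The count equals the sum of all entries in the hom-matrix.
sum(row 0) = 21
sum(row 1) = 7
sum(row 2) = 25
Grand total = 53

53


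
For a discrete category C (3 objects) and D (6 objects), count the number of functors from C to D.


A functor from a discrete category C to D is determined by
where each object maps. Each of the 3 objects of C can map
to any of the 6 objects of D independently.
Number of functors = 6^3 = 216

216


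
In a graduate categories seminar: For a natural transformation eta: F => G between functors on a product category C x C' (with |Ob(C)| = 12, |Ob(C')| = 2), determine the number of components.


A natural transformation eta: F => G assigns one component morphism per
object of the domain category.
The domain is the product category C x C', so
|Ob(C x C')| = |Ob(C)| * |Ob(C')| = 12 * 2 = 24.
Therefore eta has 24 component morphisms.

24


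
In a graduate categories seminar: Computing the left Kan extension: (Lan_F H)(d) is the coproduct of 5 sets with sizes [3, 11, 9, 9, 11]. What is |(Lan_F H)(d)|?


Pointwise, the left Kan extension (Lan_F H)(d) is the colimit, indexed
by the comma category (F downarrow d), of H composed with the
projection (F downarrow d) -> C. Here that colimit is given
as a coproduct (disjoint union) of sets, so its cardinality is the
sum of the sizes of the summands.
Coproduct of sets with sizes: 3 + 11 + 9 + 9 + 11
= 43

43


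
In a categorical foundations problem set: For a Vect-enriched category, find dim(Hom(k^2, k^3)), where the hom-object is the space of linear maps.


In Vect-enriched categories, Hom(k^n, k^m) is the space of m x n matrices.
dim(Hom(k^2, k^3)) = 3 * 2 = 6

6


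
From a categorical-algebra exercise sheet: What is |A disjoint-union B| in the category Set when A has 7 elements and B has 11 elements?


In Set, the coproduct A + B is the disjoint union.
|A + B| = |A| + |B| = 7 + 11 = 18

18


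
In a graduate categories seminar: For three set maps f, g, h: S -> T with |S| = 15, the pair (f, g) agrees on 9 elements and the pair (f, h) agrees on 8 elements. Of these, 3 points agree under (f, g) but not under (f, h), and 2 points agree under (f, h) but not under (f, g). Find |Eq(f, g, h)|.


Eq(f, g, h) is the triple-agreement set: points in S where all three
maps take the same value. Using inclusion-exclusion on the pairwise data:
Pair (f, g) agrees on 9 points; pair (f, h) on 8 points.
Points agreeing under (f, g) but not (f, h) = 3; under (f, h) but not (f, g) = 2.
Triple-agreement = agreement-in-(f, g) minus points that agree under (f, g) but not (f, h):
|Eq(f, g, h)| = 9 - 3 = 6
(cross-check via (f, h): 8 - 2 = 6.)

6


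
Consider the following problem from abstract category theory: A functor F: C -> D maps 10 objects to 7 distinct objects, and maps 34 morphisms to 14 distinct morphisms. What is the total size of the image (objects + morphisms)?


The image of F consists of distinct objects and distinct morphisms.
|Im(F)| on objects = 7
|Im(F)| on morphisms = 14
Total image cardinality = 7 + 14 = 21

21


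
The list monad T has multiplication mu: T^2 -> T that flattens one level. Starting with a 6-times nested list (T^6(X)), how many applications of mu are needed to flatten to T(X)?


Each application of mu: T^2 -> T removes one layer of nesting.
Starting at depth 6 (i.e., T^6(X)), we need to reach T(X).
Number of mu applications = 6 - 1 = 5

5


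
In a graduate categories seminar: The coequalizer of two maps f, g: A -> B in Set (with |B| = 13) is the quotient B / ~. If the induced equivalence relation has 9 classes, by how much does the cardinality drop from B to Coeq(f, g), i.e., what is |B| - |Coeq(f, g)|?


The coequalizer Coeq(f, g) = B / ~ has one element per equivalence class.
|B| = 13, |Coeq(f, g)| = 9.
|B| - |Coeq(f, g)| = 13 - 9 = 4.

4


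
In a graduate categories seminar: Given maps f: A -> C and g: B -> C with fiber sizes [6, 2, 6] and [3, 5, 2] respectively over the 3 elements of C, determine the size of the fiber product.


The pullback A x_C B consists of pairs (a, b) with f(a) = g(b).
For each element c in C, the fiber product has |f^-1(c)| * |g^-1(c)| elements.
Summing over C: 6 * 3 + 2 * 5 + 6 * 2
= 18 + 10 + 12 = 40

40


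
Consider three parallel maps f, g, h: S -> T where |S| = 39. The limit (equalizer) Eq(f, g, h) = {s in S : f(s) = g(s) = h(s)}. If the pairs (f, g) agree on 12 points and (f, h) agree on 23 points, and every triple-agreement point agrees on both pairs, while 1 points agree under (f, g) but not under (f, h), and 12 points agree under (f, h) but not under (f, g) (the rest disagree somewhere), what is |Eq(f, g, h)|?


Eq(f, g, h) is the triple-agreement set: points in S where all three
maps take the same value. Using inclusion-exclusion on the pairwise data:
Pair (f, g) agrees on 12 points; pair (f, h) on 23 points.
Points agreeing under (f, g) but not (f, h) = 1; under (f, h) but not (f, g) = 12.
Triple-agreement = agreement-in-(f, g) minus points that agree under (f, g) but not (f, h):
|Eq(f, g, h)| = 12 - 1 = 11
(cross-check via (f, h): 23 - 12 = 11.)

11


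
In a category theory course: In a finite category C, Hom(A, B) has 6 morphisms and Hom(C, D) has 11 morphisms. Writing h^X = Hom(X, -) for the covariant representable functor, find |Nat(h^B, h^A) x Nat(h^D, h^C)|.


By the Yoneda lemma, Nat(h^B, h^A) is isomorphic to Hom(A, B),
so |Nat(h^B, h^A)| = |Hom(A, B)| and |Nat(h^D, h^C)| = |Hom(C, D)|.
|Hom(A, B)| = 6, |Hom(C, D)| = 11.
|Nat(h^B, h^A) x Nat(h^D, h^C)| = 6 * 11 = 66

66


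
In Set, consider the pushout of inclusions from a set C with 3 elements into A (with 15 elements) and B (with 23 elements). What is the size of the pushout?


The pushout A +_C B identifies the images of C in A and B.
|A +_C B| = |A| + |B| - |C| (for injections).
= 15 + 23 - 3 = 35

35


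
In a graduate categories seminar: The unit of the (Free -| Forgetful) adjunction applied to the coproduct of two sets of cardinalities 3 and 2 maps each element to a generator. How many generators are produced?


The unit eta_X: X -> U(F(X)) of the Free-Forgetful adjunction
maps each element of X to a generator of F(X). For X = S + T (disjoint
union in Set), |S + T| = |S| + |T|.
Total mappings = 3 + 2 = 5.

5


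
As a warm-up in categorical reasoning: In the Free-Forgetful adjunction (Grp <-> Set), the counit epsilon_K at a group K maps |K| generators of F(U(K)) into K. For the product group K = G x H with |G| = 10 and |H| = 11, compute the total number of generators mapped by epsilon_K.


The counit epsilon_K: F(U(K)) -> K of the Free-Forgetful adjunction
maps |K| generators of F(U(K)) into K. For K = G x H (the product group),
|G x H| = |G| * |H|.
Total generators mapped = 10 * 11 = 110.

110


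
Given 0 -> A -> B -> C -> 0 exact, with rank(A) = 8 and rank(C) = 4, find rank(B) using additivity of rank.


For a short exact sequence 0 -> A -> B -> C -> 0,
rank is additive: rank(B) = rank(A) + rank(C).
rank(B) = 8 + 4 = 12

12


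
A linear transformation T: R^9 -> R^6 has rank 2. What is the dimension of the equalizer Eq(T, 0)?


The equalizer of f and the zero map is ker(f).
By the rank-nullity theorem: dim(ker(f)) = dim(domain) - rank(f).
dim(ker(f)) = 9 - 2 = 7

7


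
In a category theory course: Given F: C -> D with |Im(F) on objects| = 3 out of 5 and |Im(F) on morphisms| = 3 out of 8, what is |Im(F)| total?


The image of F consists of distinct objects and distinct morphisms.
|Im(F)| on objects = 3
|Im(F)| on morphisms = 3
Total image cardinality = 3 + 3 = 6

6
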